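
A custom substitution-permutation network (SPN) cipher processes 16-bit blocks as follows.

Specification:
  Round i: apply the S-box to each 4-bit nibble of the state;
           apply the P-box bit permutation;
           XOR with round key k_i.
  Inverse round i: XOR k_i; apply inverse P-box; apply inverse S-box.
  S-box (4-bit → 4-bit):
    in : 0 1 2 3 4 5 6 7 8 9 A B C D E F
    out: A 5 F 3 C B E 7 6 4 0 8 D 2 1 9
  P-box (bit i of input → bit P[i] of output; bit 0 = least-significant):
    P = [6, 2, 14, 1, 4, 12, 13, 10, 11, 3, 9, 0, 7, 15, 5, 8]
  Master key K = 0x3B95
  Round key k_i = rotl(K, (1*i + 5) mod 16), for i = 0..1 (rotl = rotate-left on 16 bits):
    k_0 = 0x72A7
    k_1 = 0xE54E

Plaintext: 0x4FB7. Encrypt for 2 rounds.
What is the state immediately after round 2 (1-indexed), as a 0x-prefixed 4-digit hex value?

0x0999

s_0 = plaintext = 0x4FB7
s_1 = Round(s_0, k_0) = 0x3FC2
s_2 = Round(s_1, k_1) = 0x0999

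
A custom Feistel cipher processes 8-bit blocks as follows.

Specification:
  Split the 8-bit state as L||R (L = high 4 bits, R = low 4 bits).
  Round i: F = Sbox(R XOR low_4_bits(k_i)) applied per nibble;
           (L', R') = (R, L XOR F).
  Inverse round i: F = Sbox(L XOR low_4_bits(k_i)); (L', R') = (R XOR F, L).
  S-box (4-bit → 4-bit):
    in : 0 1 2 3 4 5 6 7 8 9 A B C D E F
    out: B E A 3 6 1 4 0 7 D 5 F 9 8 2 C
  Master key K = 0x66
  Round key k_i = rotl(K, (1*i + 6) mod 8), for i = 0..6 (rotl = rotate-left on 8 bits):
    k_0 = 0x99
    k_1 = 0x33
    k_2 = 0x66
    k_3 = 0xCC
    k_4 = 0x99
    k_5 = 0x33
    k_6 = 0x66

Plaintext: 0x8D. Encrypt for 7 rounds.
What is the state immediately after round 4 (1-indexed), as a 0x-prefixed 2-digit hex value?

0xDB

s_0 = plaintext = 0x8D
s_1 = Round(s_0, k_0) = 0xDE
s_2 = Round(s_1, k_1) = 0xE5
s_3 = Round(s_2, k_2) = 0x5D
s_4 = Round(s_3, k_3) = 0xDB
s_5 = Round(s_4, k_4) = 0xB7
s_6 = Round(s_5, k_5) = 0x7D
s_7 = Round(s_6, k_6) = 0xD8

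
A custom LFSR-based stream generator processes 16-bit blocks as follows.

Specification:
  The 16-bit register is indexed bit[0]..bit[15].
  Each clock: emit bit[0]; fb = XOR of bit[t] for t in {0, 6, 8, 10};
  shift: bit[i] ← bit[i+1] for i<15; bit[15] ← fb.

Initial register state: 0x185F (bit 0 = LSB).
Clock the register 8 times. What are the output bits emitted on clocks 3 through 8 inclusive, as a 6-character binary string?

111010

reg_0 = 0x185F
clock 1: out=1, reg = 0x0C2F
clock 2: out=1, reg = 0x0617
clock 3: out=1, reg = 0x030B
clock 4: out=1, reg = 0x0185
clock 5: out=1, reg = 0x00C2
clock 6: out=0, reg = 0x8061
clock 7: out=1, reg = 0x4030
clock 8: out=0, reg = 0x2018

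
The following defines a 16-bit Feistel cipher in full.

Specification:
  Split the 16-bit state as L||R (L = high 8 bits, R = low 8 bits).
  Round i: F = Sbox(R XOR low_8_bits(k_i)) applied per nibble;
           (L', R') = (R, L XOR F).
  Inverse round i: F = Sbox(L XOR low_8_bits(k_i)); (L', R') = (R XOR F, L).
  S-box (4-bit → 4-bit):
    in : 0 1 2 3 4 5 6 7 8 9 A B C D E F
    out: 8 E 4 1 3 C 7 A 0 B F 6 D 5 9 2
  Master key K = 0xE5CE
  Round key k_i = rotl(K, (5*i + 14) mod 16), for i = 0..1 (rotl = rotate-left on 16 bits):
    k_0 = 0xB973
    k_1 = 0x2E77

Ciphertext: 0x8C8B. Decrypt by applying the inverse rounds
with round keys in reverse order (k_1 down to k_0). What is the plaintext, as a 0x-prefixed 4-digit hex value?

s_0 = ciphertext = 0x8C8B
s_1 = InvRound(s_0, k_1) = 0xAD8C
s_2 = InvRound(s_1, k_0) = 0xD5AD

0xD5AD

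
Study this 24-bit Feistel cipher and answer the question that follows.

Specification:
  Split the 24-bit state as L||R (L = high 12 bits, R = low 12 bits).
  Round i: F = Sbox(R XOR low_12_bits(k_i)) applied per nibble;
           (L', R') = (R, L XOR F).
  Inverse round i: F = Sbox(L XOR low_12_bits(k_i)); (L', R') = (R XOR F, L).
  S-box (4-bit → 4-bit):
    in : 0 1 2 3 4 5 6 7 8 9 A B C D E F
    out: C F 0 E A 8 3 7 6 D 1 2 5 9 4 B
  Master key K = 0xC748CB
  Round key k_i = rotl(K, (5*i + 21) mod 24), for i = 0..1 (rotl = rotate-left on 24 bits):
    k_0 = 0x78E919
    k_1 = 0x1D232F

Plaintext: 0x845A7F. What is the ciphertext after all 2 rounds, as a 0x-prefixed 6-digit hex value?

s_0 = plaintext = 0x845A7F
s_1 = Round(s_0, k_0) = 0xA7F676
s_2 = Round(s_1, k_1) = 0x6762F2

0x6762F2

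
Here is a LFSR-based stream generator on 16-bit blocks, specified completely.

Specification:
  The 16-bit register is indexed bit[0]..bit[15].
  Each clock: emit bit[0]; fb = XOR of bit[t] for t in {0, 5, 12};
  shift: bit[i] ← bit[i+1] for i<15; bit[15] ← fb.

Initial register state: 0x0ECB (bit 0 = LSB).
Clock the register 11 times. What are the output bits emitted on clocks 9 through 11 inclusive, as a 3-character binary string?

reg_0 = 0x0ECB
clock 1: out=1, reg = 0x8765
clock 2: out=1, reg = 0x43B2
clock 3: out=0, reg = 0xA1D9
clock 4: out=1, reg = 0xD0EC
clock 5: out=0, reg = 0x6876
clock 6: out=0, reg = 0xB43B
clock 7: out=1, reg = 0xDA1D
clock 8: out=1, reg = 0x6D0E
clock 9: out=0, reg = 0x3687
clock 10: out=1, reg = 0x1B43
clock 11: out=1, reg = 0x0DA1

011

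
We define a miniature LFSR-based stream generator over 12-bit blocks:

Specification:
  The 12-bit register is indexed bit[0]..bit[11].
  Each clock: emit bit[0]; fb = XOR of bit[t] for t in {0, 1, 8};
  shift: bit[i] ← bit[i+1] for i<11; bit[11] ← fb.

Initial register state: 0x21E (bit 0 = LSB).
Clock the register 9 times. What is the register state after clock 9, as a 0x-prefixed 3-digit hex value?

reg_0 = 0x21E
clock 1: out=0, reg = 0x90F
clock 2: out=1, reg = 0xC87
clock 3: out=1, reg = 0x643
clock 4: out=1, reg = 0x321
clock 5: out=1, reg = 0x190
clock 6: out=0, reg = 0x8C8
clock 7: out=0, reg = 0x464
clock 8: out=0, reg = 0x232
clock 9: out=0, reg = 0x919

0x919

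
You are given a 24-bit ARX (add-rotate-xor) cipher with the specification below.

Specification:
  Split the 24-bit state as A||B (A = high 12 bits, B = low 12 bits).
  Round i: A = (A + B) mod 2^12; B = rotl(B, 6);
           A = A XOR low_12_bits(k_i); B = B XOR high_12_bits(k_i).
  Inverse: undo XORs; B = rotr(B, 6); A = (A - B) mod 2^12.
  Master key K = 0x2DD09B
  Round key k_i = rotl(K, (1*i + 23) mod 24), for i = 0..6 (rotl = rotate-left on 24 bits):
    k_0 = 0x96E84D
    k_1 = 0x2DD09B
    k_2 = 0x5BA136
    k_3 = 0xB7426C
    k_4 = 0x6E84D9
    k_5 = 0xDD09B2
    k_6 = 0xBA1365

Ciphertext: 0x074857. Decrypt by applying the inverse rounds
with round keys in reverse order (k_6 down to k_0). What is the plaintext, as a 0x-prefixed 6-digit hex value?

0xB876DE

s_0 = ciphertext = 0x074857
s_1 = InvRound(s_0, k_6) = 0x582D8F
s_2 = InvRound(s_1, k_5) = 0x46F7C1
s_3 = InvRound(s_2, k_4) = 0x672A44
s_4 = InvRound(s_3, k_3) = 0x81AC04
s_5 = InvRound(s_4, k_2) = 0x986FA6
s_6 = InvRound(s_5, k_1) = 0xA28EF5
s_7 = InvRound(s_6, k_0) = 0xB876DE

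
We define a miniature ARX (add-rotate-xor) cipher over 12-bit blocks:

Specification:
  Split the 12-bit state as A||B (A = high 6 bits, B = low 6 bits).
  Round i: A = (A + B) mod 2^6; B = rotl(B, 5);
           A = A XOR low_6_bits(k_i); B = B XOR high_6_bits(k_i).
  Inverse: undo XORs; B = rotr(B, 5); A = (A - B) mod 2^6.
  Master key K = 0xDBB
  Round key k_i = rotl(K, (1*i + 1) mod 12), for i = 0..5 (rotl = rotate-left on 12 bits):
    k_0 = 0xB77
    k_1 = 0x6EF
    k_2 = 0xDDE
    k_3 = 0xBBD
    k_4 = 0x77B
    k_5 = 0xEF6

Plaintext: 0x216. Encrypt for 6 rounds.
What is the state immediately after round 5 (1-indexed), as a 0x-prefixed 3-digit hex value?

0x436

s_0 = plaintext = 0x216
s_1 = Round(s_0, k_0) = 0xA66
s_2 = Round(s_1, k_1) = 0x808
s_3 = Round(s_2, k_2) = 0xDB3
s_4 = Round(s_3, k_3) = 0x517
s_5 = Round(s_4, k_4) = 0x436
s_6 = Round(s_5, k_5) = 0xC20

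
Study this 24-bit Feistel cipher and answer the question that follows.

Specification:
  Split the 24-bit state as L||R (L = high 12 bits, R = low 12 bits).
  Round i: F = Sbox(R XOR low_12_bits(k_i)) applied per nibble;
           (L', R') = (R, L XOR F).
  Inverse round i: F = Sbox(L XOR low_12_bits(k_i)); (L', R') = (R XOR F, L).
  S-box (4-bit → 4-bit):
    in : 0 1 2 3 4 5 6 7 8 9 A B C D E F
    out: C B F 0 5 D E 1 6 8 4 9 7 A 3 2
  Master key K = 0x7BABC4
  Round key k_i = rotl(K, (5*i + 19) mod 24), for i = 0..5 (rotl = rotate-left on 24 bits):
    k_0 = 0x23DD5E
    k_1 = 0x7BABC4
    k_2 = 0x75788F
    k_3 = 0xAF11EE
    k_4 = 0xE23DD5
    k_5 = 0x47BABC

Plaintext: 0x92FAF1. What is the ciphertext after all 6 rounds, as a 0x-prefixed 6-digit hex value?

0xFAD968

s_0 = plaintext = 0x92FAF1
s_1 = Round(s_0, k_0) = 0xAF186D
s_2 = Round(s_1, k_1) = 0x86DAB9
s_3 = Round(s_2, k_2) = 0xAB9763
s_4 = Round(s_3, k_3) = 0x7634D3
s_5 = Round(s_4, k_4) = 0x4D3FAD
s_6 = Round(s_5, k_5) = 0xFAD968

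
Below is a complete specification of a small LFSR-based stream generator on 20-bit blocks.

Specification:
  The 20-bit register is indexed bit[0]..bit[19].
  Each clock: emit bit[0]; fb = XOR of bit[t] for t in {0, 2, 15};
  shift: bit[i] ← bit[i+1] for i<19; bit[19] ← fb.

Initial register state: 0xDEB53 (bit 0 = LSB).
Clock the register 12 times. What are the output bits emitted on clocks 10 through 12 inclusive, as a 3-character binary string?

reg_0 = 0xDEB53
clock 1: out=1, reg = 0x6F5A9
clock 2: out=1, reg = 0x37AD4
clock 3: out=0, reg = 0x9BD6A
clock 4: out=0, reg = 0xCDEB5
clock 5: out=1, reg = 0xE6F5A
clock 6: out=0, reg = 0x737AD
clock 7: out=1, reg = 0x39BD6
clock 8: out=0, reg = 0x1CDEB
clock 9: out=1, reg = 0x0E6F5
clock 10: out=1, reg = 0x8737A
clock 11: out=0, reg = 0x439BD
clock 12: out=1, reg = 0x21CDE

101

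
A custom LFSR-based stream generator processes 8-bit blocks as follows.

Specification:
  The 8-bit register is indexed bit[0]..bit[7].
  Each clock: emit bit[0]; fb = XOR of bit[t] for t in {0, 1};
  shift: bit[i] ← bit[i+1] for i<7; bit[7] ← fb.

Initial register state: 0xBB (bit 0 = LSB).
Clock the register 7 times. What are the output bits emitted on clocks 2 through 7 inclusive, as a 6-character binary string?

101110

reg_0 = 0xBB
clock 1: out=1, reg = 0x5D
clock 2: out=1, reg = 0xAE
clock 3: out=0, reg = 0xD7
clock 4: out=1, reg = 0x6B
clock 5: out=1, reg = 0x35
clock 6: out=1, reg = 0x9A
clock 7: out=0, reg = 0xCD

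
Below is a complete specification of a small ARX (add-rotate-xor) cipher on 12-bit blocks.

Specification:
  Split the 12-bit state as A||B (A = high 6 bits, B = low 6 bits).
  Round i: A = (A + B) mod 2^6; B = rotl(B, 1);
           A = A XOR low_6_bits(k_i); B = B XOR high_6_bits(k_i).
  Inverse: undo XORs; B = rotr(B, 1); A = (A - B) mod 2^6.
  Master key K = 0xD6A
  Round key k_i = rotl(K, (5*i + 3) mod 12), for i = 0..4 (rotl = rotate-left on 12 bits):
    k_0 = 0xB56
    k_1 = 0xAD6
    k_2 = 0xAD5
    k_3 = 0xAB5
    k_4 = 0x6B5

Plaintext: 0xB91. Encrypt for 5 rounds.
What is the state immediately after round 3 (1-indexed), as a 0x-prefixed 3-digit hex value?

0xD80

s_0 = plaintext = 0xB91
s_1 = Round(s_0, k_0) = 0xA4F
s_2 = Round(s_1, k_1) = 0xBB5
s_3 = Round(s_2, k_2) = 0xD80
s_4 = Round(s_3, k_3) = 0x0EA
s_5 = Round(s_4, k_4) = 0x60F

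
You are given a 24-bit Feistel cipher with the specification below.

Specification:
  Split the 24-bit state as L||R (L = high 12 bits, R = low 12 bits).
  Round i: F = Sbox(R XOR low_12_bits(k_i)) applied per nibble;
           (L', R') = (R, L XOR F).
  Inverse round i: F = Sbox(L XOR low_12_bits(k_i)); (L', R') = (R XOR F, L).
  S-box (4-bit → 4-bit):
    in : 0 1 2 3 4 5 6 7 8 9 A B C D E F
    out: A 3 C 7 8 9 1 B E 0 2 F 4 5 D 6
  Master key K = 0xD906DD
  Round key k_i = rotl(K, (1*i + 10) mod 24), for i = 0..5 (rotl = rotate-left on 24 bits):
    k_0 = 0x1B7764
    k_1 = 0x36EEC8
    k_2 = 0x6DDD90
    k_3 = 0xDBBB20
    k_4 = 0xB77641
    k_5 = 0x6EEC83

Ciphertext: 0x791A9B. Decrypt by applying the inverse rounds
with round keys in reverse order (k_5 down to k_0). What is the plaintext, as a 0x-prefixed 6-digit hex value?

0x311338

s_0 = ciphertext = 0x791A9B
s_1 = InvRound(s_0, k_5) = 0x5A7791
s_2 = InvRound(s_1, k_4) = 0x0405A7
s_3 = InvRound(s_2, k_3) = 0xABD040
s_4 = InvRound(s_3, k_2) = 0xB85ABD
s_5 = InvRound(s_4, k_1) = 0x338B85
s_6 = InvRound(s_5, k_0) = 0x311338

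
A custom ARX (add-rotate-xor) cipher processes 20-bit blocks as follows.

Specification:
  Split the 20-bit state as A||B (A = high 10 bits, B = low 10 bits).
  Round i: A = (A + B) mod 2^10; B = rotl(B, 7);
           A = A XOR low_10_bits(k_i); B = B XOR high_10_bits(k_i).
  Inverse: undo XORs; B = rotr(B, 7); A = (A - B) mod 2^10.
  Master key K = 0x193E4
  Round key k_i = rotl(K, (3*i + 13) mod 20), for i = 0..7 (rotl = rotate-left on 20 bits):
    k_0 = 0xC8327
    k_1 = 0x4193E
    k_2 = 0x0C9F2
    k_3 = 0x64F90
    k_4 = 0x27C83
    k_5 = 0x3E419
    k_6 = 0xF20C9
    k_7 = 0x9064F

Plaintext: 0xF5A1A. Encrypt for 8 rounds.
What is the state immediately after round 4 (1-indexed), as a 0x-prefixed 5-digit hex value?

s_0 = plaintext = 0xF5A1A
s_1 = Round(s_0, k_0) = 0xB5E63
s_2 = Round(s_1, k_1) = 0x010CA
s_3 = Round(s_2, k_2) = 0x4F12B
s_4 = Round(s_3, k_3) = 0x7DC36
s_5 = Round(s_4, k_4) = 0xABB99
s_6 = Round(s_5, k_5) = 0x9780A
s_7 = Round(s_6, k_6) = 0xA86C9
s_8 = Round(s_7, k_7) = 0xC9698

0x7DC36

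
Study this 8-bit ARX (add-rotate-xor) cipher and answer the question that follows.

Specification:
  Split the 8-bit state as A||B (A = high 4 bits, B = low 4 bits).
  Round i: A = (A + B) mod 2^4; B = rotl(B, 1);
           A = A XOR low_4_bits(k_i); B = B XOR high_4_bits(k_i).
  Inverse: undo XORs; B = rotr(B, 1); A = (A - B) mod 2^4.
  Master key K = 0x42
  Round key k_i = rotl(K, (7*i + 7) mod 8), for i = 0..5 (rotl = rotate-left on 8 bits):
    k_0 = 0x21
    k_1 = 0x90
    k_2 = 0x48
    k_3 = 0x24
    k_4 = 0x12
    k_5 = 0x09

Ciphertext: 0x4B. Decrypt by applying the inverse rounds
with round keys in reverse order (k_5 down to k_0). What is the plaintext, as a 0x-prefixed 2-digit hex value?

0xCB

s_0 = ciphertext = 0x4B
s_1 = InvRound(s_0, k_5) = 0x0D
s_2 = InvRound(s_1, k_4) = 0xC6
s_3 = InvRound(s_2, k_3) = 0x62
s_4 = InvRound(s_3, k_2) = 0xB3
s_5 = InvRound(s_4, k_1) = 0x65
s_6 = InvRound(s_5, k_0) = 0xCB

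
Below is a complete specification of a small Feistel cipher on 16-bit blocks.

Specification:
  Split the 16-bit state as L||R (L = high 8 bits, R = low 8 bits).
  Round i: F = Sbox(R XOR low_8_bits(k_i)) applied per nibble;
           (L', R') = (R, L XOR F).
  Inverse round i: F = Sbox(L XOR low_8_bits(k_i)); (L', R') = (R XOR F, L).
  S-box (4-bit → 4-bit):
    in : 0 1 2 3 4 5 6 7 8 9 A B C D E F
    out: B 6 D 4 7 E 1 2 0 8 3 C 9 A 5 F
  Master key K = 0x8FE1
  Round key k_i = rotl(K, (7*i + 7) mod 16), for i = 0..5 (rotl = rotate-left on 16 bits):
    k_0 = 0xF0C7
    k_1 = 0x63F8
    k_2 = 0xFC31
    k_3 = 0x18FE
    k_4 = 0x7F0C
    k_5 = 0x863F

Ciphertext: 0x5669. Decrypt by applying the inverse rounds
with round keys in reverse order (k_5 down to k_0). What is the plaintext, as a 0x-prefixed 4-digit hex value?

s_0 = ciphertext = 0x5669
s_1 = InvRound(s_0, k_5) = 0x7156
s_2 = InvRound(s_1, k_4) = 0x7C71
s_3 = InvRound(s_2, k_3) = 0x7C7C
s_4 = InvRound(s_3, k_2) = 0x067C
s_5 = InvRound(s_4, k_1) = 0x8906
s_6 = InvRound(s_5, k_0) = 0x7389

0x7389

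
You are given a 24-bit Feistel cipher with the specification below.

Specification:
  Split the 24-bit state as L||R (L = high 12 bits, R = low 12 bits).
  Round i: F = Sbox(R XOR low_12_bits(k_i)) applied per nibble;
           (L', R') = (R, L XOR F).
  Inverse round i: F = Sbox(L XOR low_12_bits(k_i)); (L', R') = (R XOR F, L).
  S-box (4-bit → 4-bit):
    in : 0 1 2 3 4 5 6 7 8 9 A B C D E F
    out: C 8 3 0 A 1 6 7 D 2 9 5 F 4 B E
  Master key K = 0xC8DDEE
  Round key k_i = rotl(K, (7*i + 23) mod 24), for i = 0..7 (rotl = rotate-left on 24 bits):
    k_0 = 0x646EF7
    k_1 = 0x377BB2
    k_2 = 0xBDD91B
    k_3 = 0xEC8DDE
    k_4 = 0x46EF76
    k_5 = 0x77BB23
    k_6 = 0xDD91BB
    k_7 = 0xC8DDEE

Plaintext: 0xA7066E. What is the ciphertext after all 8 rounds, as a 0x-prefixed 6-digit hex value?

s_0 = plaintext = 0xA7066E
s_1 = Round(s_0, k_0) = 0x66E752
s_2 = Round(s_1, k_1) = 0x7529D2
s_3 = Round(s_2, k_2) = 0x9D2BA0
s_4 = Round(s_3, k_3) = 0xBA0FA9
s_5 = Round(s_4, k_4) = 0xFA97EE
s_6 = Round(s_5, k_5) = 0x7EE05D
s_7 = Round(s_6, k_6) = 0x05DF58
s_8 = Round(s_7, k_7) = 0xF5830B

0xF5830B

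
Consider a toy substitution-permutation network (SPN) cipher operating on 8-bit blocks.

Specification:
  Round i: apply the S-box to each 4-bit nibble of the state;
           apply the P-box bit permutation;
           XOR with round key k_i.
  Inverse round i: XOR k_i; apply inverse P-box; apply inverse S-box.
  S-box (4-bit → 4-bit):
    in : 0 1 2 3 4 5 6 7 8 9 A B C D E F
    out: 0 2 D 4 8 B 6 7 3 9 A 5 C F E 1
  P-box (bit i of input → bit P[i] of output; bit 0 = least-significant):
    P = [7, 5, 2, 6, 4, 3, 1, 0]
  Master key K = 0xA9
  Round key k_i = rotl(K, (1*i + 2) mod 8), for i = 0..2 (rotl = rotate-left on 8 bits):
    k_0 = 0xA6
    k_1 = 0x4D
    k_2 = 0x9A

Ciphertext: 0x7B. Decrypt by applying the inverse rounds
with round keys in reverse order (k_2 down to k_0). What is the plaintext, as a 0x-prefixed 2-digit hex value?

s_0 = ciphertext = 0x7B
s_1 = InvRound(s_0, k_2) = 0x45
s_2 = InvRound(s_1, k_1) = 0x10
s_3 = InvRound(s_2, k_0) = 0xB7

0xB7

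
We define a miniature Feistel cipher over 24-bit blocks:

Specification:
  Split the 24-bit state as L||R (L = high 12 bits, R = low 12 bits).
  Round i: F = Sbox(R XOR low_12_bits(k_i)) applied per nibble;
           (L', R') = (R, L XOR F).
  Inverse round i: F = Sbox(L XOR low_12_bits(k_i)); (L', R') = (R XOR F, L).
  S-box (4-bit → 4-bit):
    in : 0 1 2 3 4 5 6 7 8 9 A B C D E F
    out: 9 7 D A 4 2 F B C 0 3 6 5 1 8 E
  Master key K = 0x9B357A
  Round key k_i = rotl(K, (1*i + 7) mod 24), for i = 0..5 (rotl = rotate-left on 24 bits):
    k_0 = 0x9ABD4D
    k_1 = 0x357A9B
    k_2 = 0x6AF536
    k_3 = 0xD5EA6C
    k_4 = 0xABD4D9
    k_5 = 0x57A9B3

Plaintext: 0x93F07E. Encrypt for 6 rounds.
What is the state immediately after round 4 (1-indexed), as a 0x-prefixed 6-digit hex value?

0x48C56F

s_0 = plaintext = 0x93F07E
s_1 = Round(s_0, k_0) = 0x07E895
s_2 = Round(s_1, k_1) = 0x895DE6
s_3 = Round(s_2, k_2) = 0xDE648C
s_4 = Round(s_3, k_3) = 0x48C56F
s_5 = Round(s_4, k_4) = 0x56F3E3
s_6 = Round(s_5, k_5) = 0x3E3646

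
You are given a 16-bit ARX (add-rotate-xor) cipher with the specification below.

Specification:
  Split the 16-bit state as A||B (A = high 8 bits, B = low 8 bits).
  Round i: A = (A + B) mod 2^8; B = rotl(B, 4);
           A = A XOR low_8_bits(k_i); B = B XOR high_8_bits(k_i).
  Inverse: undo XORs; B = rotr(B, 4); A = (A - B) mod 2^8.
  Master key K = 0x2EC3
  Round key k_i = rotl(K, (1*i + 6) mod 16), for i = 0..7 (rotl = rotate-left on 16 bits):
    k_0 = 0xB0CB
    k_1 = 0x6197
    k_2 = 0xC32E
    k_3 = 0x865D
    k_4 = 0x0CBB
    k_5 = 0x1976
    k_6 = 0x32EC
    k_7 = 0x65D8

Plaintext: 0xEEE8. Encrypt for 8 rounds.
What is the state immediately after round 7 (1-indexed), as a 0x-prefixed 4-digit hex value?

0x3F2C

s_0 = plaintext = 0xEEE8
s_1 = Round(s_0, k_0) = 0x1D3E
s_2 = Round(s_1, k_1) = 0xCC82
s_3 = Round(s_2, k_2) = 0x60EB
s_4 = Round(s_3, k_3) = 0x1638
s_5 = Round(s_4, k_4) = 0xF58F
s_6 = Round(s_5, k_5) = 0xF2E1
s_7 = Round(s_6, k_6) = 0x3F2C
s_8 = Round(s_7, k_7) = 0xB3A7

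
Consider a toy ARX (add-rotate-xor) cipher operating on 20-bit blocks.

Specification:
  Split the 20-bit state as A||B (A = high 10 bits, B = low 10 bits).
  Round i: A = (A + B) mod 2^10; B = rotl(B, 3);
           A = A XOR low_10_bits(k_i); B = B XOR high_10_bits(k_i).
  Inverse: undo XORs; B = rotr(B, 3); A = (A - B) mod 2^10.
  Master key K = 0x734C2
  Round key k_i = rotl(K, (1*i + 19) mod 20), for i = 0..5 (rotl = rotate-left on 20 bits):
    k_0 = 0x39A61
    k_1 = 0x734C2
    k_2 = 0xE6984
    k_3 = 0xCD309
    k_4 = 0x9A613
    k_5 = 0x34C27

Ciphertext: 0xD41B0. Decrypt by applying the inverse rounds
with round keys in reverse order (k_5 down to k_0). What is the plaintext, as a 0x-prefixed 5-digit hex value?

s_0 = ciphertext = 0xD41B0
s_1 = InvRound(s_0, k_5) = 0x72DAC
s_2 = InvRound(s_1, k_4) = 0x382F8
s_3 = InvRound(s_2, k_3) = 0x6C239
s_4 = InvRound(s_3, k_2) = 0xA01B4
s_5 = InvRound(s_4, k_1) = 0x6CC8F
s_6 = InvRound(s_5, k_0) = 0xD148D

0xD148D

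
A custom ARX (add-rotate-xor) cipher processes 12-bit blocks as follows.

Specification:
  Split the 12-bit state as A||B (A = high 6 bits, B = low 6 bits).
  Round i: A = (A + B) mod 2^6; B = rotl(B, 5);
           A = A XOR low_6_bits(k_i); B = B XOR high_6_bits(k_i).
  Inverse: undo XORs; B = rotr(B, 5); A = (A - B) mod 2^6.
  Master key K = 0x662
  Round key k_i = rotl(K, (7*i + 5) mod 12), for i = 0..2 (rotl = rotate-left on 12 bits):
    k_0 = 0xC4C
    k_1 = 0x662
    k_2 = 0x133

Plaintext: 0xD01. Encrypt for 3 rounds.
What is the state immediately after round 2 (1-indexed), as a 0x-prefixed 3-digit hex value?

s_0 = plaintext = 0xD01
s_1 = Round(s_0, k_0) = 0xE51
s_2 = Round(s_1, k_1) = 0xA31
s_3 = Round(s_2, k_2) = 0xABC

0xA31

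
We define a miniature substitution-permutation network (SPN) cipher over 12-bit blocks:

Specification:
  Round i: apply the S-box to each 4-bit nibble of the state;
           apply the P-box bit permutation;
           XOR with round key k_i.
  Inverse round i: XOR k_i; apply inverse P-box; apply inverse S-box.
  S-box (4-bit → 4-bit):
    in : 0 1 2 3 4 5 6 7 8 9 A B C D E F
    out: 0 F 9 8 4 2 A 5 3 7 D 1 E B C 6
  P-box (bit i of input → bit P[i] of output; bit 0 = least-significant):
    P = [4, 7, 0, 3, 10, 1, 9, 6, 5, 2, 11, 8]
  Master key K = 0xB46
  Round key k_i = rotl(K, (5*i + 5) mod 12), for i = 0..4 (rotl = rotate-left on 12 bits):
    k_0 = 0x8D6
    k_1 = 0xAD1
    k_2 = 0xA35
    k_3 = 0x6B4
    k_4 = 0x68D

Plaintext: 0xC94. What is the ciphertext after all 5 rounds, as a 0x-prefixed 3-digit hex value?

0xFD7

s_0 = plaintext = 0xC94
s_1 = Round(s_0, k_0) = 0x7D1
s_2 = Round(s_1, k_1) = 0x62A
s_3 = Round(s_2, k_2) = 0xF68
s_4 = Round(s_3, k_3) = 0xE62
s_5 = Round(s_4, k_4) = 0xFD7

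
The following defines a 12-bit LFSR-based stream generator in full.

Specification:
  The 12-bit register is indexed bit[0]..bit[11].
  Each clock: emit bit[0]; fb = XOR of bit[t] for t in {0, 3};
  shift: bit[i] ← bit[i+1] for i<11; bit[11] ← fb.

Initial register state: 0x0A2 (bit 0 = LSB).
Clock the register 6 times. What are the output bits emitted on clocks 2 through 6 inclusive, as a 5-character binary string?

reg_0 = 0x0A2
clock 1: out=0, reg = 0x051
clock 2: out=1, reg = 0x828
clock 3: out=0, reg = 0xC14
clock 4: out=0, reg = 0x60A
clock 5: out=0, reg = 0xB05
clock 6: out=1, reg = 0xD82

10001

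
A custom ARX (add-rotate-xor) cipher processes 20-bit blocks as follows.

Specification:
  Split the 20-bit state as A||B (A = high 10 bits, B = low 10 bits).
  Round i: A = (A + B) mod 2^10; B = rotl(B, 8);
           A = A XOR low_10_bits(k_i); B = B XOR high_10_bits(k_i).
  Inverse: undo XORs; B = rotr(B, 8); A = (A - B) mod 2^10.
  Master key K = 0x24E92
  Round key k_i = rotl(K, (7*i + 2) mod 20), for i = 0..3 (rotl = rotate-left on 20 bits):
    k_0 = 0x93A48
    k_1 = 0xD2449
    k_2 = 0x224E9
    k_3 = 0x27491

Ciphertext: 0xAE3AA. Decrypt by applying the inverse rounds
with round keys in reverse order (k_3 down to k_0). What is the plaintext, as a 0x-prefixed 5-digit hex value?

s_0 = ciphertext = 0xAE3AA
s_1 = InvRound(s_0, k_3) = 0x528DF
s_2 = InvRound(s_1, k_2) = 0x12D58
s_3 = InvRound(s_2, k_1) = 0xEF046
s_4 = InvRound(s_3, k_0) = 0x74822

0x74822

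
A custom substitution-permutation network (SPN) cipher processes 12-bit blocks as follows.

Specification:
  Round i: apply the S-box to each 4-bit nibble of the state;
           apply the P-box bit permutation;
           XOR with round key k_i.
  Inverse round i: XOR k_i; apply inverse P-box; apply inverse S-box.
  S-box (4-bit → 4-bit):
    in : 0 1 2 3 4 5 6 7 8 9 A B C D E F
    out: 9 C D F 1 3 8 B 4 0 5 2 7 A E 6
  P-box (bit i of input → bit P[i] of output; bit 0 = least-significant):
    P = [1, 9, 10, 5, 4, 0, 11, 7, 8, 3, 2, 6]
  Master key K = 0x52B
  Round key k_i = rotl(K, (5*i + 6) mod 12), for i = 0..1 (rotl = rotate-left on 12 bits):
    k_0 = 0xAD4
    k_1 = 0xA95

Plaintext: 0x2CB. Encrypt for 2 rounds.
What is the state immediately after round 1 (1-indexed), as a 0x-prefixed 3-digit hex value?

0x181

s_0 = plaintext = 0x2CB
s_1 = Round(s_0, k_0) = 0x181
s_2 = Round(s_1, k_1) = 0x6F1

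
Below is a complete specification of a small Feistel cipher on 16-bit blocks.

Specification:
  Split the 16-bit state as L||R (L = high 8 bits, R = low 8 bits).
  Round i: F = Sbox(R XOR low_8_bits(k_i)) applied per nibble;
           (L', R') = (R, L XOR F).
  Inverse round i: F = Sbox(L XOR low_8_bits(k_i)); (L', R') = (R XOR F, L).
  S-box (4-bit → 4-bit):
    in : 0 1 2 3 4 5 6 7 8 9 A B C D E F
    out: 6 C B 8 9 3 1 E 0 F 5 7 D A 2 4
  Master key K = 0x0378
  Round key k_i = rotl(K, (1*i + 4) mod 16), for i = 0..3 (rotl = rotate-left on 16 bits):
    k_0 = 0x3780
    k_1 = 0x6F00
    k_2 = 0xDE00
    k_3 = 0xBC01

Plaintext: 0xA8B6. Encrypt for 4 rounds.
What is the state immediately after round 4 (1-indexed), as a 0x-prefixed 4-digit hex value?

s_0 = plaintext = 0xA8B6
s_1 = Round(s_0, k_0) = 0xB629
s_2 = Round(s_1, k_1) = 0x2909
s_3 = Round(s_2, k_2) = 0x0946
s_4 = Round(s_3, k_3) = 0x4697

0x4697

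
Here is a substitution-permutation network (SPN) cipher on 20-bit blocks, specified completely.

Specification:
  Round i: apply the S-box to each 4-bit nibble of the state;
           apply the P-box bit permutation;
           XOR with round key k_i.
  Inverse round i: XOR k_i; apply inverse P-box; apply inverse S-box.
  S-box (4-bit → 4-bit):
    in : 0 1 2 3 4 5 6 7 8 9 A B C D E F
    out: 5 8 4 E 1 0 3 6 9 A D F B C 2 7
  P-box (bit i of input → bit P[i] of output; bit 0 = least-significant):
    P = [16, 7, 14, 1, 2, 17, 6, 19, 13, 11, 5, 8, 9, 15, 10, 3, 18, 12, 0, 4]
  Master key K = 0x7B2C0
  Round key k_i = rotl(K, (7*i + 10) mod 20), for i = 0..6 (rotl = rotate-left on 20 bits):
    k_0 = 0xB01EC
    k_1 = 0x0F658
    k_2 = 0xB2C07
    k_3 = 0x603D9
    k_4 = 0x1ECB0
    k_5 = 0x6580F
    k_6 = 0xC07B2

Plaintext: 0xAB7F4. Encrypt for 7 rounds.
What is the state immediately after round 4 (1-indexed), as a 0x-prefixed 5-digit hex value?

s_0 = plaintext = 0xAB7F4
s_1 = Round(s_0, k_0) = 0xC8F91
s_2 = Round(s_1, k_1) = 0xECC62
s_3 = Round(s_2, k_2) = 0x9D70B
s_4 = Round(s_3, k_3) = 0x75F27
s_5 = Round(s_4, k_4) = 0x19451
s_6 = Round(s_5, k_5) = 0x6F815
s_7 = Round(s_6, k_6) = 0x0B0B2

0x75F27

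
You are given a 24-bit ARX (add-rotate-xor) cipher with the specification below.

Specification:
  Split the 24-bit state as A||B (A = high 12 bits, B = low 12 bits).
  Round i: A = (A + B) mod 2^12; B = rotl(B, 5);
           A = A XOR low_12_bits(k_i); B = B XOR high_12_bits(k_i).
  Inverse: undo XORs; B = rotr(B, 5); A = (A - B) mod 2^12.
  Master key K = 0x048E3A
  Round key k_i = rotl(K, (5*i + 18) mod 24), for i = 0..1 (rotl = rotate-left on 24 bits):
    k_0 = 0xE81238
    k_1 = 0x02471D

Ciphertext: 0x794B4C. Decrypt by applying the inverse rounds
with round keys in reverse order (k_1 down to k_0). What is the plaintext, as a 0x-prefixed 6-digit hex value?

0x0C0D56

s_0 = ciphertext = 0x794B4C
s_1 = InvRound(s_0, k_1) = 0xC2E45B
s_2 = InvRound(s_1, k_0) = 0x0C0D56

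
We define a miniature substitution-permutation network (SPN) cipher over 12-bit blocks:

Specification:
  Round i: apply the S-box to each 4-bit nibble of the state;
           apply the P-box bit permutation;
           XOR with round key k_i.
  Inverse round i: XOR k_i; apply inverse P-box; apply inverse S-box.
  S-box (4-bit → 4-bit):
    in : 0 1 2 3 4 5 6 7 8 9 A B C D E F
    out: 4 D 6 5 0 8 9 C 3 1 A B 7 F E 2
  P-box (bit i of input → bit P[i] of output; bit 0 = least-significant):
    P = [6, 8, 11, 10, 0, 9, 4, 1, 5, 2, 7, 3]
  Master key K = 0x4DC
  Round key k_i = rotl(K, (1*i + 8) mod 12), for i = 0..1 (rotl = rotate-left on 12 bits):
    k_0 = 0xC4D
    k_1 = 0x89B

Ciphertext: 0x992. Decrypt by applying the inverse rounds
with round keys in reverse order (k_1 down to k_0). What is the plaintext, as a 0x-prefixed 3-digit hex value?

s_0 = ciphertext = 0x992
s_1 = InvRound(s_0, k_1) = 0x59F
s_2 = InvRound(s_1, k_0) = 0x07C

0x07C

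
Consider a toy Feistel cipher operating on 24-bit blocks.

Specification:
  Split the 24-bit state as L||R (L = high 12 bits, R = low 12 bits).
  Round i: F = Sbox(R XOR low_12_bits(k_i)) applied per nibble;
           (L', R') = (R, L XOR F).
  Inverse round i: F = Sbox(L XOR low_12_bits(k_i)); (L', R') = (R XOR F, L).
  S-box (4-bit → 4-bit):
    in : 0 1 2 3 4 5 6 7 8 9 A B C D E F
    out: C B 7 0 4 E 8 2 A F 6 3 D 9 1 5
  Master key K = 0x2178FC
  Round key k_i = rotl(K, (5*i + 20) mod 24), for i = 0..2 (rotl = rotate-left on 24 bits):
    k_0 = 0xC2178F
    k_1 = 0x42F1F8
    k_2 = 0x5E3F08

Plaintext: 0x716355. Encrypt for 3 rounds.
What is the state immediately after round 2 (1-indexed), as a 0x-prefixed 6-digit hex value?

s_0 = plaintext = 0x716355
s_1 = Round(s_0, k_0) = 0x355380
s_2 = Round(s_1, k_1) = 0x38047F
s_3 = Round(s_2, k_2) = 0x47F0A2

0x38047F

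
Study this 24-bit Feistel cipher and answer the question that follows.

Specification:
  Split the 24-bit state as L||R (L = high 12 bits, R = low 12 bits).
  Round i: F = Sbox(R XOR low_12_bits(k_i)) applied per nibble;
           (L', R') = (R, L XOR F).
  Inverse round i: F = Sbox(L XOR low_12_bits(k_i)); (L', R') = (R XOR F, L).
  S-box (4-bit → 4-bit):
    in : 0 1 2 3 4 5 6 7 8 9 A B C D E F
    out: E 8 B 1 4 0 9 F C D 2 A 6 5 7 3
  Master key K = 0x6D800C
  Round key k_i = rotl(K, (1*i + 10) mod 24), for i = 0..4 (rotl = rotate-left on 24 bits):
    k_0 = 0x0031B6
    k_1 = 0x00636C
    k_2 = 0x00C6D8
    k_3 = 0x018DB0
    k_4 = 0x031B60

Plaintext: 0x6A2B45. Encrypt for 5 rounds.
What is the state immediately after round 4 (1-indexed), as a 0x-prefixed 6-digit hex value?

s_0 = plaintext = 0x6A2B45
s_1 = Round(s_0, k_0) = 0xB45493
s_2 = Round(s_1, k_1) = 0x493476
s_3 = Round(s_2, k_2) = 0x476FB4
s_4 = Round(s_3, k_3) = 0xFB4F92
s_5 = Round(s_4, k_4) = 0xF92B8F

0xFB4F92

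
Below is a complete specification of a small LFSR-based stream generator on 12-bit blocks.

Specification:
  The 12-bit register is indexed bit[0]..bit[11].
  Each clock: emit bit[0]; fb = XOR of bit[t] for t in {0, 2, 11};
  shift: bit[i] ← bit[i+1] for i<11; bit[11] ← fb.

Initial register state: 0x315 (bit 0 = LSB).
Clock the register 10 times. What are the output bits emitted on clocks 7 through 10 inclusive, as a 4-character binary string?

0011

reg_0 = 0x315
clock 1: out=1, reg = 0x18A
clock 2: out=0, reg = 0x0C5
clock 3: out=1, reg = 0x062
clock 4: out=0, reg = 0x031
clock 5: out=1, reg = 0x818
clock 6: out=0, reg = 0xC0C
clock 7: out=0, reg = 0x606
clock 8: out=0, reg = 0xB03
clock 9: out=1, reg = 0x581
clock 10: out=1, reg = 0xAC0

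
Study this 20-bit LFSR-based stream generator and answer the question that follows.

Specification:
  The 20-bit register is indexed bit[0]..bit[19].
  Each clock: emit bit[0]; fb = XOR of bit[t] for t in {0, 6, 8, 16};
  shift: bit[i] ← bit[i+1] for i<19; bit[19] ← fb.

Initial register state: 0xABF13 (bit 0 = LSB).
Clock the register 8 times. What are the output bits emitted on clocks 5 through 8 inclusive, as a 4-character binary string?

1000

reg_0 = 0xABF13
clock 1: out=1, reg = 0x55F89
clock 2: out=1, reg = 0xAAFC4
clock 3: out=0, reg = 0x557E2
clock 4: out=0, reg = 0xAABF1
clock 5: out=1, reg = 0xD55F8
clock 6: out=0, reg = 0xEAAFC
clock 7: out=0, reg = 0xF557E
clock 8: out=0, reg = 0xFAABF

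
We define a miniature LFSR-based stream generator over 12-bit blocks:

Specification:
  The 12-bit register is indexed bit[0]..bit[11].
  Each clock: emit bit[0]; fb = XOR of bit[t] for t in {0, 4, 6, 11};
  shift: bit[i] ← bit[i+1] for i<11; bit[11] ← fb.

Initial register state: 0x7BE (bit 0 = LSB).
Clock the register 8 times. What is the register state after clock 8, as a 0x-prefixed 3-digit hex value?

0x897

reg_0 = 0x7BE
clock 1: out=0, reg = 0xBDF
clock 2: out=1, reg = 0x5EF
clock 3: out=1, reg = 0x2F7
clock 4: out=1, reg = 0x97B
clock 5: out=1, reg = 0x4BD
clock 6: out=1, reg = 0x25E
clock 7: out=0, reg = 0x12F
clock 8: out=1, reg = 0x897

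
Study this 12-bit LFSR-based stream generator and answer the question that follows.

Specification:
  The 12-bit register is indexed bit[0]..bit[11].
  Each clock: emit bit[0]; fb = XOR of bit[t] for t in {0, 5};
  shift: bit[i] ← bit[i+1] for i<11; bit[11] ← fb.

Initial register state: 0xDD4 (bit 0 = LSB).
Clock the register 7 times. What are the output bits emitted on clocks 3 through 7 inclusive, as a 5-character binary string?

reg_0 = 0xDD4
clock 1: out=0, reg = 0x6EA
clock 2: out=0, reg = 0xB75
clock 3: out=1, reg = 0x5BA
clock 4: out=0, reg = 0xADD
clock 5: out=1, reg = 0xD6E
clock 6: out=0, reg = 0xEB7
clock 7: out=1, reg = 0x75B

10101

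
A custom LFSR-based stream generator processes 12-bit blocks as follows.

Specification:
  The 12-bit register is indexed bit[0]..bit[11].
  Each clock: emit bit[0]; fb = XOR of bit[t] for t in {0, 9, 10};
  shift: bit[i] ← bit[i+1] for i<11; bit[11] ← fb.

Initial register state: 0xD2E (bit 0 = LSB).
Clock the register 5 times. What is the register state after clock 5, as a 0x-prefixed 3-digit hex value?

0x7E9

reg_0 = 0xD2E
clock 1: out=0, reg = 0xE97
clock 2: out=1, reg = 0xF4B
clock 3: out=1, reg = 0xFA5
clock 4: out=1, reg = 0xFD2
clock 5: out=0, reg = 0x7E9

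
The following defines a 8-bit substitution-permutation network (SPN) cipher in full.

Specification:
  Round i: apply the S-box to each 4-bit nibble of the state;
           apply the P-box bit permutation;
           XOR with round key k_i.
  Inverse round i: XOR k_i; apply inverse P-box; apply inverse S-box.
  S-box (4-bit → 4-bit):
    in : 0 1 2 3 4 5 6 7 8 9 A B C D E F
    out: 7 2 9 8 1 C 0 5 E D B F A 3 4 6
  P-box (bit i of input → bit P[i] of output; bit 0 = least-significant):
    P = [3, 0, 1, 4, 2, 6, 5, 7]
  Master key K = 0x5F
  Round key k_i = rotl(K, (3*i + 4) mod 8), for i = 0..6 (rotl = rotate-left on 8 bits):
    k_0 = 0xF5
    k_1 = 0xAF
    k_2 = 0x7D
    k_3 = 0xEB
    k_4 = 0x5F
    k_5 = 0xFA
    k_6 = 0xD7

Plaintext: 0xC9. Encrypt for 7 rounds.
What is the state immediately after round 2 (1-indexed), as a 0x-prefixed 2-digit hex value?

0x28

s_0 = plaintext = 0xC9
s_1 = Round(s_0, k_0) = 0x2F
s_2 = Round(s_1, k_1) = 0x28
s_3 = Round(s_2, k_2) = 0xEA
s_4 = Round(s_3, k_3) = 0xD2
s_5 = Round(s_4, k_4) = 0x03
s_6 = Round(s_5, k_5) = 0x8E
s_7 = Round(s_6, k_6) = 0x35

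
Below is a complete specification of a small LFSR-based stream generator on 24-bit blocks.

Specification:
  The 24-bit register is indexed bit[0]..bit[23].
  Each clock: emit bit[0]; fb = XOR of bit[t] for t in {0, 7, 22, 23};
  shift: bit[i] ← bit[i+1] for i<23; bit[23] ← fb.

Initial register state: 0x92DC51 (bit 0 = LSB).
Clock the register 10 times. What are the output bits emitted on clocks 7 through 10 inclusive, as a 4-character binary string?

reg_0 = 0x92DC51
clock 1: out=1, reg = 0x496E28
clock 2: out=0, reg = 0xA4B714
clock 3: out=0, reg = 0xD25B8A
clock 4: out=0, reg = 0xE92DC5
clock 5: out=1, reg = 0x7496E2
clock 6: out=0, reg = 0x3A4B71
clock 7: out=1, reg = 0x9D25B8
clock 8: out=0, reg = 0x4E92DC
clock 9: out=0, reg = 0x27496E
clock 10: out=0, reg = 0x13A4B7

1000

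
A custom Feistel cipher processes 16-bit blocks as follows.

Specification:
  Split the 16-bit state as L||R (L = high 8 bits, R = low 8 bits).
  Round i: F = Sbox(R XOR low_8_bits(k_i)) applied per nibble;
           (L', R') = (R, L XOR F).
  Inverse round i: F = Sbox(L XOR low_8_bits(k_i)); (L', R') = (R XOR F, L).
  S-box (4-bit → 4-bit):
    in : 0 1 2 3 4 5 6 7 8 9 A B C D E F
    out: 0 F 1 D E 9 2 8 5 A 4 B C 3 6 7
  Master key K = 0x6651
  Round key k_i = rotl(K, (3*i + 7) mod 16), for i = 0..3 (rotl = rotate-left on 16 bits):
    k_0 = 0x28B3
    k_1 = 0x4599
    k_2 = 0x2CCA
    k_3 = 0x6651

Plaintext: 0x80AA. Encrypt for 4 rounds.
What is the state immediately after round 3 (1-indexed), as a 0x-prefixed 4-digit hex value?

s_0 = plaintext = 0x80AA
s_1 = Round(s_0, k_0) = 0xAA7A
s_2 = Round(s_1, k_1) = 0x7AC7
s_3 = Round(s_2, k_2) = 0xC779
s_4 = Round(s_3, k_3) = 0x79D2

0xC779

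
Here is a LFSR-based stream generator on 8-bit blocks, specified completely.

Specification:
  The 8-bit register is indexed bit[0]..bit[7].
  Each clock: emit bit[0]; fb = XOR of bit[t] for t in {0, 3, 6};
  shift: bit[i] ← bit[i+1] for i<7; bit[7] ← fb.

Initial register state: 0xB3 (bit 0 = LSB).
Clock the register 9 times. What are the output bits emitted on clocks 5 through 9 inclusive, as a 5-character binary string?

11011

reg_0 = 0xB3
clock 1: out=1, reg = 0xD9
clock 2: out=1, reg = 0xEC
clock 3: out=0, reg = 0x76
clock 4: out=0, reg = 0xBB
clock 5: out=1, reg = 0x5D
clock 6: out=1, reg = 0xAE
clock 7: out=0, reg = 0xD7
clock 8: out=1, reg = 0x6B
clock 9: out=1, reg = 0xB5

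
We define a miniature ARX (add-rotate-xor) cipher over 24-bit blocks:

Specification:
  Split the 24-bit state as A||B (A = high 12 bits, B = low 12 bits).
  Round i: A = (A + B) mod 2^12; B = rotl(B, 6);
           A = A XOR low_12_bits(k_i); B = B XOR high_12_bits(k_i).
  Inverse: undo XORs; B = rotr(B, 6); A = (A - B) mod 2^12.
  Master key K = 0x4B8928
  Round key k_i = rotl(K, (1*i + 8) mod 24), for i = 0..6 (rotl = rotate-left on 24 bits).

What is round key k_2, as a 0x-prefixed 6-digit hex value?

K = 0x4B8928
k_0 = rotl(K, (1*0+8) mod 24) = rotl(K, 8) = 0x89284B
k_1 = rotl(K, (1*1+8) mod 24) = rotl(K, 9) = 0x125097
k_2 = rotl(K, (1*2+8) mod 24) = rotl(K, 10) = 0x24A12E

0x24A12E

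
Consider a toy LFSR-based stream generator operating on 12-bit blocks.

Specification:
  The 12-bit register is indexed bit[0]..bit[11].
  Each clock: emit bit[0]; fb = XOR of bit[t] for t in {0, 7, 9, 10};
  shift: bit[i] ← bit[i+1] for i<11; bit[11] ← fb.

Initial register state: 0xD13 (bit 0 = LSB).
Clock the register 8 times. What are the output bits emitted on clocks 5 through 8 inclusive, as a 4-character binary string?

reg_0 = 0xD13
clock 1: out=1, reg = 0x689
clock 2: out=1, reg = 0x344
clock 3: out=0, reg = 0x9A2
clock 4: out=0, reg = 0xCD1
clock 5: out=1, reg = 0xE68
clock 6: out=0, reg = 0x734
clock 7: out=0, reg = 0x39A
clock 8: out=0, reg = 0x1CD

1000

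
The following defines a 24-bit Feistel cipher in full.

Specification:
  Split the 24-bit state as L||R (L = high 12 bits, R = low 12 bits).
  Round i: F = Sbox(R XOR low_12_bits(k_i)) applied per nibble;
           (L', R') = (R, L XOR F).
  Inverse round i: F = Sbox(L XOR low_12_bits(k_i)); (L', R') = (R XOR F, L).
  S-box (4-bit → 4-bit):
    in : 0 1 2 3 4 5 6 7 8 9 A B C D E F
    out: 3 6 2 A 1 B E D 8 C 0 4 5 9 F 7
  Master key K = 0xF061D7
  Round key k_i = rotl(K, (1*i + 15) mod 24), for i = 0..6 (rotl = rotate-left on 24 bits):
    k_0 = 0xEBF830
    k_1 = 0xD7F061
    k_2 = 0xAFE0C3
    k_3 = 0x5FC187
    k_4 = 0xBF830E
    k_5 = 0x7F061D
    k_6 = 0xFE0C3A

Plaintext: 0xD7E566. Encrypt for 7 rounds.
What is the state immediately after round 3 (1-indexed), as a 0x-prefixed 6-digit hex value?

s_0 = plaintext = 0xD7E566
s_1 = Round(s_0, k_0) = 0x5664C0
s_2 = Round(s_1, k_1) = 0x4C0460
s_3 = Round(s_2, k_2) = 0x4605CA
s_4 = Round(s_3, k_3) = 0x5CA579
s_5 = Round(s_4, k_4) = 0x579B17
s_6 = Round(s_5, k_5) = 0xB17C49
s_7 = Round(s_6, k_6) = 0xC498CD

0x4605CA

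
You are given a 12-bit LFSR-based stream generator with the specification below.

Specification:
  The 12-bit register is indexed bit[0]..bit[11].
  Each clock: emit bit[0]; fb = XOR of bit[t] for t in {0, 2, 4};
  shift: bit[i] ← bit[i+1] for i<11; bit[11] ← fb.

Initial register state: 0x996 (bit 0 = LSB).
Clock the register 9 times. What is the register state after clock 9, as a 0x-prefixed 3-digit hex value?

reg_0 = 0x996
clock 1: out=0, reg = 0x4CB
clock 2: out=1, reg = 0xA65
clock 3: out=1, reg = 0x532
clock 4: out=0, reg = 0xA99
clock 5: out=1, reg = 0x54C
clock 6: out=0, reg = 0xAA6
clock 7: out=0, reg = 0xD53
clock 8: out=1, reg = 0x6A9
clock 9: out=1, reg = 0xB54

0xB54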